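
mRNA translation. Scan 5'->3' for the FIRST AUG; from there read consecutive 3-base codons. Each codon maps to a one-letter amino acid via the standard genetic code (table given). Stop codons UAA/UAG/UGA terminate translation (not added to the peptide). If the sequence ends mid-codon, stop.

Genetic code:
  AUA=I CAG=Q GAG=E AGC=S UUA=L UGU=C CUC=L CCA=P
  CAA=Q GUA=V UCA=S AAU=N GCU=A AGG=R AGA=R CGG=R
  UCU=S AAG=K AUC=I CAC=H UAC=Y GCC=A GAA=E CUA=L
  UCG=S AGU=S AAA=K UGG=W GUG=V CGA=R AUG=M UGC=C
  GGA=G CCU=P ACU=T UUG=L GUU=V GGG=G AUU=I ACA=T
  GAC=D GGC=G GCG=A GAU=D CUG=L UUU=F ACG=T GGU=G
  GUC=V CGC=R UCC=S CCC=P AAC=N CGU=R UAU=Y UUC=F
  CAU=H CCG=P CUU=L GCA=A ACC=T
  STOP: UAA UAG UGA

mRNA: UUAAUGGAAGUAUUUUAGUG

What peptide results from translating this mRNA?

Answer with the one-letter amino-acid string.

Answer: MEVF

Derivation:
start AUG at pos 3
pos 3: AUG -> M; peptide=M
pos 6: GAA -> E; peptide=ME
pos 9: GUA -> V; peptide=MEV
pos 12: UUU -> F; peptide=MEVF
pos 15: UAG -> STOP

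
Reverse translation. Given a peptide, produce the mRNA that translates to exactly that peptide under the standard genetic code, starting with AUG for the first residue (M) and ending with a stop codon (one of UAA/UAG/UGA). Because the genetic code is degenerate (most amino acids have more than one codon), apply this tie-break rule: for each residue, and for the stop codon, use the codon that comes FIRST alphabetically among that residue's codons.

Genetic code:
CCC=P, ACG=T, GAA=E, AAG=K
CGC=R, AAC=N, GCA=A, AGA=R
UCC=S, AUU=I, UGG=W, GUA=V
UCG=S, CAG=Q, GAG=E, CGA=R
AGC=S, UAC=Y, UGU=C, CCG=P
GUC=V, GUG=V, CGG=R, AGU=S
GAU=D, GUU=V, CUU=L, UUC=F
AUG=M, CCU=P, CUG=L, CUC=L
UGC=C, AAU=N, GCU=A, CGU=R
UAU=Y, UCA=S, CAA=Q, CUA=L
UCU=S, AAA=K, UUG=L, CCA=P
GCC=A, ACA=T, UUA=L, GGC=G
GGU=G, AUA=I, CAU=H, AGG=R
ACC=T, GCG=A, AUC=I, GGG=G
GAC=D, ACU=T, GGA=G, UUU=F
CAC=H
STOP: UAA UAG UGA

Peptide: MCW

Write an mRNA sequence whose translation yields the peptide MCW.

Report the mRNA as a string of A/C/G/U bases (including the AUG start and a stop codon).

residue 1: M -> AUG (start codon)
residue 2: C codons sorted = UGC,UGU -> pick first = UGC
residue 3: W -> UGG (only codon)
terminator: stop codons sorted = UAA,UAG,UGA -> pick first = UAA

Answer: mRNA: AUGUGCUGGUAA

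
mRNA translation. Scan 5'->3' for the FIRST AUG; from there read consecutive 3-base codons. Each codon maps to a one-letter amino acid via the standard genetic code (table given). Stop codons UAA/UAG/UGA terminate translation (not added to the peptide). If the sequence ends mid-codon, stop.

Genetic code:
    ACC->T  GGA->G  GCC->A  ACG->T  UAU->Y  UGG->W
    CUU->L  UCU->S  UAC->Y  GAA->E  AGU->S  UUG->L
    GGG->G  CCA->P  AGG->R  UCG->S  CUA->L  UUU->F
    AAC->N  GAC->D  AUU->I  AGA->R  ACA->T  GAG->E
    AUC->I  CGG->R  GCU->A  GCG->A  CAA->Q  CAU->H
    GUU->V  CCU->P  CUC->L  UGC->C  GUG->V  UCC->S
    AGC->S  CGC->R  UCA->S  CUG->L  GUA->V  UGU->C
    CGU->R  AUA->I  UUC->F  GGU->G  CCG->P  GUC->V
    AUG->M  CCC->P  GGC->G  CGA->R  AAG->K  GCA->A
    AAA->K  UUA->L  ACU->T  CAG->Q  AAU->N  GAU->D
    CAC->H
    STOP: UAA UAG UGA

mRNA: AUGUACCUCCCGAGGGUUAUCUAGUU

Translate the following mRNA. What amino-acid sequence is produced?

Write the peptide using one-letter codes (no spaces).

Answer: MYLPRVI

Derivation:
start AUG at pos 0
pos 0: AUG -> M; peptide=M
pos 3: UAC -> Y; peptide=MY
pos 6: CUC -> L; peptide=MYL
pos 9: CCG -> P; peptide=MYLP
pos 12: AGG -> R; peptide=MYLPR
pos 15: GUU -> V; peptide=MYLPRV
pos 18: AUC -> I; peptide=MYLPRVI
pos 21: UAG -> STOP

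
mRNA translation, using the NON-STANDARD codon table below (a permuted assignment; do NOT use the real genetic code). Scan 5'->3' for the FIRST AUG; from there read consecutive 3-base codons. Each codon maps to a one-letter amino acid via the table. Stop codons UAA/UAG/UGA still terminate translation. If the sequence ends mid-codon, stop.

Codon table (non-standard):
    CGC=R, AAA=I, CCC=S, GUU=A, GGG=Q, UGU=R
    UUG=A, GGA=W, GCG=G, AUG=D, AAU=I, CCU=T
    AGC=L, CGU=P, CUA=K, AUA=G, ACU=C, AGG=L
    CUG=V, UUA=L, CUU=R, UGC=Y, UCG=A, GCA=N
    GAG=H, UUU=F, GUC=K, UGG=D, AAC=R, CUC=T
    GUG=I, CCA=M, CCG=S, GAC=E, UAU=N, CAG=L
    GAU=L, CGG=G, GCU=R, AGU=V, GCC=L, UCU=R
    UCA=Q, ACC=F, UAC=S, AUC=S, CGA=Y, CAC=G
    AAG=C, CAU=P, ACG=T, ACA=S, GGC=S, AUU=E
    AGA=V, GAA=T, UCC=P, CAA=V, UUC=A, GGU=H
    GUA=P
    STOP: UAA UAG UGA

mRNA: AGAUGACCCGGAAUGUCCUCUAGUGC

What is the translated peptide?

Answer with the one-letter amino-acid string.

start AUG at pos 2
pos 2: AUG -> D; peptide=D
pos 5: ACC -> F; peptide=DF
pos 8: CGG -> G; peptide=DFG
pos 11: AAU -> I; peptide=DFGI
pos 14: GUC -> K; peptide=DFGIK
pos 17: CUC -> T; peptide=DFGIKT
pos 20: UAG -> STOP

Answer: DFGIKT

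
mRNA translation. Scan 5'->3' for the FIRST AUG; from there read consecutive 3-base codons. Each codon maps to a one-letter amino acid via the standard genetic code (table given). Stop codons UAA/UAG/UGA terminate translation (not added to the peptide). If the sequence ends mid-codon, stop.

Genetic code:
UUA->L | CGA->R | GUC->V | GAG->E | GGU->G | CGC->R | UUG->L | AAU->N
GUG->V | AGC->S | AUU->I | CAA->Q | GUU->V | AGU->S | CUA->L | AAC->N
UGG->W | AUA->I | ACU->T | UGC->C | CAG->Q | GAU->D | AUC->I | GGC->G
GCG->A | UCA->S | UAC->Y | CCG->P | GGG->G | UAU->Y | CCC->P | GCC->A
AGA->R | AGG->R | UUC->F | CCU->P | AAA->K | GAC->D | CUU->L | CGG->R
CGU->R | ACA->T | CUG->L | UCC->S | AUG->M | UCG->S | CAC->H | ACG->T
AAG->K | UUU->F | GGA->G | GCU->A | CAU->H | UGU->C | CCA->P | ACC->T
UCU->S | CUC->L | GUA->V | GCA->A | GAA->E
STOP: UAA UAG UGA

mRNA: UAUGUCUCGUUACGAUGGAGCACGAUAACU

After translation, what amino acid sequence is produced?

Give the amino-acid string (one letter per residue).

start AUG at pos 1
pos 1: AUG -> M; peptide=M
pos 4: UCU -> S; peptide=MS
pos 7: CGU -> R; peptide=MSR
pos 10: UAC -> Y; peptide=MSRY
pos 13: GAU -> D; peptide=MSRYD
pos 16: GGA -> G; peptide=MSRYDG
pos 19: GCA -> A; peptide=MSRYDGA
pos 22: CGA -> R; peptide=MSRYDGAR
pos 25: UAA -> STOP

Answer: MSRYDGAR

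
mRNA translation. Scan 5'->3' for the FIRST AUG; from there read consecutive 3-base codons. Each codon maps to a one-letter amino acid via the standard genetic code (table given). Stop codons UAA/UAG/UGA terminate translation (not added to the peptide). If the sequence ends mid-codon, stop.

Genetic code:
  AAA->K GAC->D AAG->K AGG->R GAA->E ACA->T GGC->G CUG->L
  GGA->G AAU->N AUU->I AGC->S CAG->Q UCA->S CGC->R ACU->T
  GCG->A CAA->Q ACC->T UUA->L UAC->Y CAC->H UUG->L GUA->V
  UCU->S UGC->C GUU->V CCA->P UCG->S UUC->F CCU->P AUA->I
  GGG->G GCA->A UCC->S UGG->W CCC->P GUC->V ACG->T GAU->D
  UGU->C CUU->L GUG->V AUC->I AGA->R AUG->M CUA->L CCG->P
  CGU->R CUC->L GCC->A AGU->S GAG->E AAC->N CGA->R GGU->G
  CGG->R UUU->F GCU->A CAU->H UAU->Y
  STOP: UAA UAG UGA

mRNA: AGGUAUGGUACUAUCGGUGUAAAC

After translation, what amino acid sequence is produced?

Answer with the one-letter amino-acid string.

Answer: MVLSV

Derivation:
start AUG at pos 4
pos 4: AUG -> M; peptide=M
pos 7: GUA -> V; peptide=MV
pos 10: CUA -> L; peptide=MVL
pos 13: UCG -> S; peptide=MVLS
pos 16: GUG -> V; peptide=MVLSV
pos 19: UAA -> STOP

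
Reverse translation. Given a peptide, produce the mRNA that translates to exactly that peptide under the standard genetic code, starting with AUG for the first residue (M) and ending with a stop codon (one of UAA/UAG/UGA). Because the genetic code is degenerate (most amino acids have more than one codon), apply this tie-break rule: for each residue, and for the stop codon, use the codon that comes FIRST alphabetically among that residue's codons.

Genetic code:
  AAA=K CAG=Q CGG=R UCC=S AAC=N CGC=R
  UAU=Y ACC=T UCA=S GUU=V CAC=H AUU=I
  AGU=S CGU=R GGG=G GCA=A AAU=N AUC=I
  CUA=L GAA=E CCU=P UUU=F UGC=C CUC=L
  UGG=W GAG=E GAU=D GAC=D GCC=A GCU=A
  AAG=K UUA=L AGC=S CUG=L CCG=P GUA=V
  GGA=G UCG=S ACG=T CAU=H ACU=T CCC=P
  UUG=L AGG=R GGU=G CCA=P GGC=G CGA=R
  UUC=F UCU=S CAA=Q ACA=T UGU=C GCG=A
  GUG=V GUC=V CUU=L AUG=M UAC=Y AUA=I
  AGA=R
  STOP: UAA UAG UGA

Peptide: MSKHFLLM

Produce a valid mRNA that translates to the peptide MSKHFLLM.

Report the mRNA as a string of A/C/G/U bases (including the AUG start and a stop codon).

Answer: mRNA: AUGAGCAAACACUUCCUACUAAUGUAA

Derivation:
residue 1: M -> AUG (start codon)
residue 2: S codons sorted = AGC,AGU,UCA,UCC,UCG,UCU -> pick first = AGC
residue 3: K codons sorted = AAA,AAG -> pick first = AAA
residue 4: H codons sorted = CAC,CAU -> pick first = CAC
residue 5: F codons sorted = UUC,UUU -> pick first = UUC
residue 6: L codons sorted = CUA,CUC,CUG,CUU,UUA,UUG -> pick first = CUA
residue 7: L codons sorted = CUA,CUC,CUG,CUU,UUA,UUG -> pick first = CUA
residue 8: M -> AUG (only codon)
terminator: stop codons sorted = UAA,UAG,UGA -> pick first = UAA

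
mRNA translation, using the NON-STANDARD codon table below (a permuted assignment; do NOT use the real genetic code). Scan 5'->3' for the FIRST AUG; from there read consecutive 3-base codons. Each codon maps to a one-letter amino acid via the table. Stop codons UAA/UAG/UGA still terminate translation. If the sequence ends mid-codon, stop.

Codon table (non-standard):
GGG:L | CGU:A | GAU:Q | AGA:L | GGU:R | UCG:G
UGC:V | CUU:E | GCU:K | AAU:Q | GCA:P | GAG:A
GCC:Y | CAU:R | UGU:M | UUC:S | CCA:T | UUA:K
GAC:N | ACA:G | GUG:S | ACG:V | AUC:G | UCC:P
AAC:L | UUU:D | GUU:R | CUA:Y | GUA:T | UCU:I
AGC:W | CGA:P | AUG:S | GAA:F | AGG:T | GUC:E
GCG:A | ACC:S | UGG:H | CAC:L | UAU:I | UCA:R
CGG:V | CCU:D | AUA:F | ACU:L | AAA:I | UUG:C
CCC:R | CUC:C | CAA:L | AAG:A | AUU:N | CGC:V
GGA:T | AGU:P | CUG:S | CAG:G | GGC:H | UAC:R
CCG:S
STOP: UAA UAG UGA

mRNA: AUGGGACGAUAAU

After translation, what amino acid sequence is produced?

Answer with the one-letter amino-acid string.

start AUG at pos 0
pos 0: AUG -> S; peptide=S
pos 3: GGA -> T; peptide=ST
pos 6: CGA -> P; peptide=STP
pos 9: UAA -> STOP

Answer: STP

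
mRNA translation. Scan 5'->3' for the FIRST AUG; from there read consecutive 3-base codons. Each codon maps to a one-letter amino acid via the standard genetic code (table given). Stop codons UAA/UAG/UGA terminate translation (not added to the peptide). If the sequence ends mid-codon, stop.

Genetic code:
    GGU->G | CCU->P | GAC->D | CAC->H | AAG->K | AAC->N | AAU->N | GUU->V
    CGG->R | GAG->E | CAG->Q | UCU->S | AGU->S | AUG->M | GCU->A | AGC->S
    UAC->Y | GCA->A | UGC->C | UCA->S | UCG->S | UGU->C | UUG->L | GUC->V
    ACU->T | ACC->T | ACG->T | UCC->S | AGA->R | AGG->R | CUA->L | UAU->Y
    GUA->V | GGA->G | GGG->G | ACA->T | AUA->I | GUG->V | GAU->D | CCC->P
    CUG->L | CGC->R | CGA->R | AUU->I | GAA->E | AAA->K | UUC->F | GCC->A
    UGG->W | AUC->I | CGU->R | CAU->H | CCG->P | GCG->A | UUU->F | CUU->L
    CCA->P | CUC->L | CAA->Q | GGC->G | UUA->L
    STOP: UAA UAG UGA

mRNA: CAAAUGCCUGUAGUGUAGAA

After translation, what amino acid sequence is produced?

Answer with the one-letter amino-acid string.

Answer: MPVV

Derivation:
start AUG at pos 3
pos 3: AUG -> M; peptide=M
pos 6: CCU -> P; peptide=MP
pos 9: GUA -> V; peptide=MPV
pos 12: GUG -> V; peptide=MPVV
pos 15: UAG -> STOP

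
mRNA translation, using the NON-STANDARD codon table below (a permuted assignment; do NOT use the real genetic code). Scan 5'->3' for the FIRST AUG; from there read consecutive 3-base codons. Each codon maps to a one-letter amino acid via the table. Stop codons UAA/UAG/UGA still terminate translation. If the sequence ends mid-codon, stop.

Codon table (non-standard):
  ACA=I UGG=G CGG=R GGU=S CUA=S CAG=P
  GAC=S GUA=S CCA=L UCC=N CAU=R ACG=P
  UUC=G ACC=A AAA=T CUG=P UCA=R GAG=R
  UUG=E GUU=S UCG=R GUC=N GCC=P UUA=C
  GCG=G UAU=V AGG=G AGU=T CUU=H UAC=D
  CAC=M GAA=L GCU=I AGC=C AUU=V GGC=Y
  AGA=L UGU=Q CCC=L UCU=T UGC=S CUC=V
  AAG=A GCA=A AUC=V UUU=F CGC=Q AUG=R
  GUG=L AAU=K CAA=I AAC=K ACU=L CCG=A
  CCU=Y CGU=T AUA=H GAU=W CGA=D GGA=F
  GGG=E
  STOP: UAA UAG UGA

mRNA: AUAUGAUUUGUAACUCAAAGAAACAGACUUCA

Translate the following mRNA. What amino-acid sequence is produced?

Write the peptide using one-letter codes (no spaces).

Answer: RVQKRATPLR

Derivation:
start AUG at pos 2
pos 2: AUG -> R; peptide=R
pos 5: AUU -> V; peptide=RV
pos 8: UGU -> Q; peptide=RVQ
pos 11: AAC -> K; peptide=RVQK
pos 14: UCA -> R; peptide=RVQKR
pos 17: AAG -> A; peptide=RVQKRA
pos 20: AAA -> T; peptide=RVQKRAT
pos 23: CAG -> P; peptide=RVQKRATP
pos 26: ACU -> L; peptide=RVQKRATPL
pos 29: UCA -> R; peptide=RVQKRATPLR
pos 32: only 0 nt remain (<3), stop (end of mRNA)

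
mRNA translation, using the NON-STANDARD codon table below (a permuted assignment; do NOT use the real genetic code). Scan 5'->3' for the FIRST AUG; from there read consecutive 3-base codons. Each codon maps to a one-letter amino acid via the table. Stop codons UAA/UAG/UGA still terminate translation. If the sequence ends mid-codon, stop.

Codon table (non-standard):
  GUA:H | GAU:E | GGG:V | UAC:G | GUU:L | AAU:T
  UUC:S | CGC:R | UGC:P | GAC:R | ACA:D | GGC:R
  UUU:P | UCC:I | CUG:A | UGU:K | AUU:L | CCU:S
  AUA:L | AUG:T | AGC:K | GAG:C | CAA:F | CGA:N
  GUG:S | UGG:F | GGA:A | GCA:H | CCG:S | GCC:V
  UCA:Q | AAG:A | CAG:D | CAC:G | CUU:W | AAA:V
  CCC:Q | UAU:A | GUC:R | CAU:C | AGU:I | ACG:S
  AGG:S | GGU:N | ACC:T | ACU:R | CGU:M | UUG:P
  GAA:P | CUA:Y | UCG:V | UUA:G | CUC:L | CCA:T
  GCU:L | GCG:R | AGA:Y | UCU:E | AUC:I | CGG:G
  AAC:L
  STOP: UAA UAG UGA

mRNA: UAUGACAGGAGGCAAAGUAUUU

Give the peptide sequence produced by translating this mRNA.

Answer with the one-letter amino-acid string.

start AUG at pos 1
pos 1: AUG -> T; peptide=T
pos 4: ACA -> D; peptide=TD
pos 7: GGA -> A; peptide=TDA
pos 10: GGC -> R; peptide=TDAR
pos 13: AAA -> V; peptide=TDARV
pos 16: GUA -> H; peptide=TDARVH
pos 19: UUU -> P; peptide=TDARVHP
pos 22: only 0 nt remain (<3), stop (end of mRNA)

Answer: TDARVHP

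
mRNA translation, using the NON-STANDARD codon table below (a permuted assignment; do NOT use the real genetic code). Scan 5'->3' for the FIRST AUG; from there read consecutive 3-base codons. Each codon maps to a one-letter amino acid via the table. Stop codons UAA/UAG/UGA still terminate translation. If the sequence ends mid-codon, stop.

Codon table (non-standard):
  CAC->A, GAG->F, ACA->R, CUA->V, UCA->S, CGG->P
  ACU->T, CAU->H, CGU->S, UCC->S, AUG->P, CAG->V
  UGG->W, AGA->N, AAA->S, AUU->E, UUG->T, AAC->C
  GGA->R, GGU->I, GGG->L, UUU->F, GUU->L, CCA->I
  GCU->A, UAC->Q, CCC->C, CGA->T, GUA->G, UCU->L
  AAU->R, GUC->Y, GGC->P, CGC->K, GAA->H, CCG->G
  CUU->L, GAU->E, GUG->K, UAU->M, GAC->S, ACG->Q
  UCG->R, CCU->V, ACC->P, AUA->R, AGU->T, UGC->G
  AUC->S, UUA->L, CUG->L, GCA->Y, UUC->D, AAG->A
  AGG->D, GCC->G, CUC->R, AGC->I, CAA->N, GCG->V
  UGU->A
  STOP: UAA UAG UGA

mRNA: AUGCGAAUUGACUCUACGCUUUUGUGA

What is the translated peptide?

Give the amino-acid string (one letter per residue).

start AUG at pos 0
pos 0: AUG -> P; peptide=P
pos 3: CGA -> T; peptide=PT
pos 6: AUU -> E; peptide=PTE
pos 9: GAC -> S; peptide=PTES
pos 12: UCU -> L; peptide=PTESL
pos 15: ACG -> Q; peptide=PTESLQ
pos 18: CUU -> L; peptide=PTESLQL
pos 21: UUG -> T; peptide=PTESLQLT
pos 24: UGA -> STOP

Answer: PTESLQLT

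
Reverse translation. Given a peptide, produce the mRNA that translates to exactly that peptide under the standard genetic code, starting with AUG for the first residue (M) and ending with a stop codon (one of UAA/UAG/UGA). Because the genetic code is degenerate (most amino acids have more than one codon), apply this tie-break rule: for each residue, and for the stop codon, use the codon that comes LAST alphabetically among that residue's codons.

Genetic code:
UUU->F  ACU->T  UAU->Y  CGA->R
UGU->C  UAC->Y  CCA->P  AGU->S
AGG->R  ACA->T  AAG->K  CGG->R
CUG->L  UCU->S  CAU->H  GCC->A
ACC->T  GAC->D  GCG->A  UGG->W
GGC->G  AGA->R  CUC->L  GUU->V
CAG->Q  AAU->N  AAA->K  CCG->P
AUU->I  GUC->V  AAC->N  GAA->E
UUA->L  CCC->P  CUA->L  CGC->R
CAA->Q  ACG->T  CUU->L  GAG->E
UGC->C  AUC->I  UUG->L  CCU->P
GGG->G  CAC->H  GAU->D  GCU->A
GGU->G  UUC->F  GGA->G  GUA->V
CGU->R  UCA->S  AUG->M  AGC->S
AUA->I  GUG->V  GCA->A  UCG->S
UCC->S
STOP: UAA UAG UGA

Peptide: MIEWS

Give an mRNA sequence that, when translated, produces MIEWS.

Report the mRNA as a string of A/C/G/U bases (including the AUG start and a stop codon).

Answer: mRNA: AUGAUUGAGUGGUCUUGA

Derivation:
residue 1: M -> AUG (start codon)
residue 2: I codons sorted = AUA,AUC,AUU -> pick last = AUU
residue 3: E codons sorted = GAA,GAG -> pick last = GAG
residue 4: W -> UGG (only codon)
residue 5: S codons sorted = AGC,AGU,UCA,UCC,UCG,UCU -> pick last = UCU
terminator: stop codons sorted = UAA,UAG,UGA -> pick last = UGA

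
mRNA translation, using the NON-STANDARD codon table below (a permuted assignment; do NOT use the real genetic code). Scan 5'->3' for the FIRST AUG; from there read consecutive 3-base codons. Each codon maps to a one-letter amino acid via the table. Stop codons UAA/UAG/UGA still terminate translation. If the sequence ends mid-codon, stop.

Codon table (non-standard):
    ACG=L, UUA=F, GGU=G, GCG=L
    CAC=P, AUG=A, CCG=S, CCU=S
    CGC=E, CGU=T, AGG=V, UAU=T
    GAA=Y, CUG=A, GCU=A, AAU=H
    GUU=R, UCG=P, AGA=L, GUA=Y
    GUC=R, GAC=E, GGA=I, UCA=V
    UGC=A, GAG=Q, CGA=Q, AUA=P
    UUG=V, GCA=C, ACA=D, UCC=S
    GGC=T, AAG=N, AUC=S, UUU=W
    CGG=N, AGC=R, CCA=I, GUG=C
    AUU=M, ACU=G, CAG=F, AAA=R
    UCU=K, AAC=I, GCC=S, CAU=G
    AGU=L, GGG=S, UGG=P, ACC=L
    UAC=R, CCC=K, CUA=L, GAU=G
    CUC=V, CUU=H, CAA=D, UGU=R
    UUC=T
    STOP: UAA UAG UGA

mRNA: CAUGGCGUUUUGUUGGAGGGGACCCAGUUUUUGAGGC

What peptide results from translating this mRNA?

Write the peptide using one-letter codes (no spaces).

start AUG at pos 1
pos 1: AUG -> A; peptide=A
pos 4: GCG -> L; peptide=AL
pos 7: UUU -> W; peptide=ALW
pos 10: UGU -> R; peptide=ALWR
pos 13: UGG -> P; peptide=ALWRP
pos 16: AGG -> V; peptide=ALWRPV
pos 19: GGA -> I; peptide=ALWRPVI
pos 22: CCC -> K; peptide=ALWRPVIK
pos 25: AGU -> L; peptide=ALWRPVIKL
pos 28: UUU -> W; peptide=ALWRPVIKLW
pos 31: UGA -> STOP

Answer: ALWRPVIKLW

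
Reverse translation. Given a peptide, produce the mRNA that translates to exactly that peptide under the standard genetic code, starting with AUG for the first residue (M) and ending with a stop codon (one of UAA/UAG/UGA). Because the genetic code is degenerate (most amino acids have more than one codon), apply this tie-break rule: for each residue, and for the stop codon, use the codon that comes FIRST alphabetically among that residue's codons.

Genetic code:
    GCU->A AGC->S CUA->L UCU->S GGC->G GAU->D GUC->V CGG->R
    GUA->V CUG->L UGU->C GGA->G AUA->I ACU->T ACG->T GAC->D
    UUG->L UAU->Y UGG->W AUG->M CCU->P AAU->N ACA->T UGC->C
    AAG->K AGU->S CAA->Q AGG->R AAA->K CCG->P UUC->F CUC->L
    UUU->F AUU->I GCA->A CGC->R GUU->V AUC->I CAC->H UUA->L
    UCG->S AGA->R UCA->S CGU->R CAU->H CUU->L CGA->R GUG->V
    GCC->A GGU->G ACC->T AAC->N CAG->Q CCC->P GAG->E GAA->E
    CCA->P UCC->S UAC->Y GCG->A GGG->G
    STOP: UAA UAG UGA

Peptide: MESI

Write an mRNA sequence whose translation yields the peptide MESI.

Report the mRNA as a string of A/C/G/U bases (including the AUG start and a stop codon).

residue 1: M -> AUG (start codon)
residue 2: E codons sorted = GAA,GAG -> pick first = GAA
residue 3: S codons sorted = AGC,AGU,UCA,UCC,UCG,UCU -> pick first = AGC
residue 4: I codons sorted = AUA,AUC,AUU -> pick first = AUA
terminator: stop codons sorted = UAA,UAG,UGA -> pick first = UAA

Answer: mRNA: AUGGAAAGCAUAUAA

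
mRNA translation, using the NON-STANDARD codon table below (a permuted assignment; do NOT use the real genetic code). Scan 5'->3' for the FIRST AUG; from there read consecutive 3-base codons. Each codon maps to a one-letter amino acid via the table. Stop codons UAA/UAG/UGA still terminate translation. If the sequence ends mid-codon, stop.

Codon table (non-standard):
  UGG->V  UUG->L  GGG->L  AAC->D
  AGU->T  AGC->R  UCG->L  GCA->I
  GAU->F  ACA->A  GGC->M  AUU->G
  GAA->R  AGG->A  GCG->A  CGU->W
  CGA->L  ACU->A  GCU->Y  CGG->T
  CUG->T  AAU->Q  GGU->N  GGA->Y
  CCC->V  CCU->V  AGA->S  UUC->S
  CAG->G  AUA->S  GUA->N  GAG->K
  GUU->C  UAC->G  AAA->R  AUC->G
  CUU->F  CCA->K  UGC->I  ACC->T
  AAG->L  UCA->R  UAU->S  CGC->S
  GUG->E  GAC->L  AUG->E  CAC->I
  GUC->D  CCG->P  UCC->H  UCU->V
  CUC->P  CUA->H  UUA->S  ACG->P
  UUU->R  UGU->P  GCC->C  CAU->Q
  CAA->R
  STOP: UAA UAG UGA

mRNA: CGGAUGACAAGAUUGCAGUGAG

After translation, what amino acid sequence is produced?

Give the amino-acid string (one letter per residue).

start AUG at pos 3
pos 3: AUG -> E; peptide=E
pos 6: ACA -> A; peptide=EA
pos 9: AGA -> S; peptide=EAS
pos 12: UUG -> L; peptide=EASL
pos 15: CAG -> G; peptide=EASLG
pos 18: UGA -> STOP

Answer: EASLG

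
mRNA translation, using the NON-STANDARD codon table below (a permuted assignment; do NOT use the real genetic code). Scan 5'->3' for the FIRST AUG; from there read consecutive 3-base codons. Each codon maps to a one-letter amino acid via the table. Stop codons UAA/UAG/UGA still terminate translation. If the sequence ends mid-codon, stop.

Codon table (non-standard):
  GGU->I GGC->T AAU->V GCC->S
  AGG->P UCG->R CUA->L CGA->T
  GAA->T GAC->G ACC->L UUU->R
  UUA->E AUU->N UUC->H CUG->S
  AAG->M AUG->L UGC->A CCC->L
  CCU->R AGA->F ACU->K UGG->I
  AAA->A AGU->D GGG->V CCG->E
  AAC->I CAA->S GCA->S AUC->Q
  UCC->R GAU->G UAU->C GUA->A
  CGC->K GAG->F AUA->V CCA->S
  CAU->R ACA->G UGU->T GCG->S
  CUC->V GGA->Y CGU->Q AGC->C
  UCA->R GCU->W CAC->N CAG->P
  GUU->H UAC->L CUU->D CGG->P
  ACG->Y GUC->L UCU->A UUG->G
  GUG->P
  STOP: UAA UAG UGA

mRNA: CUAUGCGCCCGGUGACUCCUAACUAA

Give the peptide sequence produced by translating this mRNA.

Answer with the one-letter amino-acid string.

Answer: LKEPKRI

Derivation:
start AUG at pos 2
pos 2: AUG -> L; peptide=L
pos 5: CGC -> K; peptide=LK
pos 8: CCG -> E; peptide=LKE
pos 11: GUG -> P; peptide=LKEP
pos 14: ACU -> K; peptide=LKEPK
pos 17: CCU -> R; peptide=LKEPKR
pos 20: AAC -> I; peptide=LKEPKRI
pos 23: UAA -> STOP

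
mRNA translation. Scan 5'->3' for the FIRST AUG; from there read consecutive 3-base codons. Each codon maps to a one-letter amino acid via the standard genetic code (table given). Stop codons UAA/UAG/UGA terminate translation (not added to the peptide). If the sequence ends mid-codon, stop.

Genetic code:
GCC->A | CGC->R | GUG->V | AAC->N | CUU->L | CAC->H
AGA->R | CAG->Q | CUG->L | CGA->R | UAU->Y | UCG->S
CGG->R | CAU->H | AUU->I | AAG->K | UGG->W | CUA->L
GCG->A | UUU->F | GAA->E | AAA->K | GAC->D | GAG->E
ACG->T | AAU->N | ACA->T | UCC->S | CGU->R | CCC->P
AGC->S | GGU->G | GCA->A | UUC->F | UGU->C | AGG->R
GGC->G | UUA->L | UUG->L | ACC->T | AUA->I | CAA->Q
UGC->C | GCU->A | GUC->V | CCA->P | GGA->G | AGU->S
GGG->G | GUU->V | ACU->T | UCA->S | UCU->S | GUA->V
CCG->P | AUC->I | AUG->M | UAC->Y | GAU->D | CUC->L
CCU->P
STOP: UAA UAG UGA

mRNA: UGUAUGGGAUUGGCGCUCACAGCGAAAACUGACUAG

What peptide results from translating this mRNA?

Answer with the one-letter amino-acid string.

start AUG at pos 3
pos 3: AUG -> M; peptide=M
pos 6: GGA -> G; peptide=MG
pos 9: UUG -> L; peptide=MGL
pos 12: GCG -> A; peptide=MGLA
pos 15: CUC -> L; peptide=MGLAL
pos 18: ACA -> T; peptide=MGLALT
pos 21: GCG -> A; peptide=MGLALTA
pos 24: AAA -> K; peptide=MGLALTAK
pos 27: ACU -> T; peptide=MGLALTAKT
pos 30: GAC -> D; peptide=MGLALTAKTD
pos 33: UAG -> STOP

Answer: MGLALTAKTD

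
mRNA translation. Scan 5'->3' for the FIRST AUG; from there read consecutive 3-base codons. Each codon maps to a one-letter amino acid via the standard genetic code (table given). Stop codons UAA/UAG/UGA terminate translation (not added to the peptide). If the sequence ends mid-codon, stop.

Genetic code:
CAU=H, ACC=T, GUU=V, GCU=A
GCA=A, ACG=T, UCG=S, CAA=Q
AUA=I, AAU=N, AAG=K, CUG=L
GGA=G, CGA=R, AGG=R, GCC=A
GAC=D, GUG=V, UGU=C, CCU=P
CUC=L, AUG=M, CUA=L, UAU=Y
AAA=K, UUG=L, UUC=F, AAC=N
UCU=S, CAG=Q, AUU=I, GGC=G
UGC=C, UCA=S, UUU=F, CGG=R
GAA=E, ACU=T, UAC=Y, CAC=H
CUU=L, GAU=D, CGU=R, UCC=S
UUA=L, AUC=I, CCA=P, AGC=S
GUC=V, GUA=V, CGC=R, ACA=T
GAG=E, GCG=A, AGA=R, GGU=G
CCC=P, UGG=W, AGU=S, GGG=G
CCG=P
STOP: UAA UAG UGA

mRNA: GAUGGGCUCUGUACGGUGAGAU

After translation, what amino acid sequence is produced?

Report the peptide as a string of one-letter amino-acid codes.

Answer: MGSVR

Derivation:
start AUG at pos 1
pos 1: AUG -> M; peptide=M
pos 4: GGC -> G; peptide=MG
pos 7: UCU -> S; peptide=MGS
pos 10: GUA -> V; peptide=MGSV
pos 13: CGG -> R; peptide=MGSVR
pos 16: UGA -> STOP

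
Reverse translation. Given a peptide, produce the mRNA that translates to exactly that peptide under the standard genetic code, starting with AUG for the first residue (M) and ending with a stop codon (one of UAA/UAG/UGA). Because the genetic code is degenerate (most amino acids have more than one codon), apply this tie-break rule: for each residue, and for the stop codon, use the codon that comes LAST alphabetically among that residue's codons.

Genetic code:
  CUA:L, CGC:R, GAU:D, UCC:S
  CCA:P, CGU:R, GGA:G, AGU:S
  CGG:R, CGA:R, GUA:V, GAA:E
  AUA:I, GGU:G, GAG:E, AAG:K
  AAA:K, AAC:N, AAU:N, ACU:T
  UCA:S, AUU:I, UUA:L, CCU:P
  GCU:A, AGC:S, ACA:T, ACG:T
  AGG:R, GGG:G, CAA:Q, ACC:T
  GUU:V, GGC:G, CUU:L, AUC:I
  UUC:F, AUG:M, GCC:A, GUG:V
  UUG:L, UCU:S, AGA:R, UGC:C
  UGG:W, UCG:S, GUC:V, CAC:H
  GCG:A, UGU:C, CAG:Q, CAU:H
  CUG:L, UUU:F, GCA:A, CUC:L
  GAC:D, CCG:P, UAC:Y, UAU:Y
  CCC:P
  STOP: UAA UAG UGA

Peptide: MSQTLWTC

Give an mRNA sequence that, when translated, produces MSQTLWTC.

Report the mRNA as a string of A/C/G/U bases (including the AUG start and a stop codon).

Answer: mRNA: AUGUCUCAGACUUUGUGGACUUGUUGA

Derivation:
residue 1: M -> AUG (start codon)
residue 2: S codons sorted = AGC,AGU,UCA,UCC,UCG,UCU -> pick last = UCU
residue 3: Q codons sorted = CAA,CAG -> pick last = CAG
residue 4: T codons sorted = ACA,ACC,ACG,ACU -> pick last = ACU
residue 5: L codons sorted = CUA,CUC,CUG,CUU,UUA,UUG -> pick last = UUG
residue 6: W -> UGG (only codon)
residue 7: T codons sorted = ACA,ACC,ACG,ACU -> pick last = ACU
residue 8: C codons sorted = UGC,UGU -> pick last = UGU
terminator: stop codons sorted = UAA,UAG,UGA -> pick last = UGA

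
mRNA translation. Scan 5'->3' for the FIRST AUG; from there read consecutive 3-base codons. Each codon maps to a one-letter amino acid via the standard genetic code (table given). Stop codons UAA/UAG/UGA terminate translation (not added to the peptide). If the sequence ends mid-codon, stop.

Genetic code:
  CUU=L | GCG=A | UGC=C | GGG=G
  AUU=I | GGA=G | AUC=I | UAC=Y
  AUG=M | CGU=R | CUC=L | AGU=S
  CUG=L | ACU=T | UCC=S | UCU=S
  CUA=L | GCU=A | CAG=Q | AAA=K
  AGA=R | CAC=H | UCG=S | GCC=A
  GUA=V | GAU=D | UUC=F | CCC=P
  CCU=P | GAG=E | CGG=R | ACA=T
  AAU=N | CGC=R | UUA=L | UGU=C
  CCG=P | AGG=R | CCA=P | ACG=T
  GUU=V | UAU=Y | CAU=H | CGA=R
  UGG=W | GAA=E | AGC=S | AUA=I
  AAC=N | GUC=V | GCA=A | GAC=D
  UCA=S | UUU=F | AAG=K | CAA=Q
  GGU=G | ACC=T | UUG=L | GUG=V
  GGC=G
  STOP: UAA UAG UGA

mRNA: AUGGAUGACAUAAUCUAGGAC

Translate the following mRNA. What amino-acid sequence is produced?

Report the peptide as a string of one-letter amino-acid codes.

start AUG at pos 0
pos 0: AUG -> M; peptide=M
pos 3: GAU -> D; peptide=MD
pos 6: GAC -> D; peptide=MDD
pos 9: AUA -> I; peptide=MDDI
pos 12: AUC -> I; peptide=MDDII
pos 15: UAG -> STOP

Answer: MDDII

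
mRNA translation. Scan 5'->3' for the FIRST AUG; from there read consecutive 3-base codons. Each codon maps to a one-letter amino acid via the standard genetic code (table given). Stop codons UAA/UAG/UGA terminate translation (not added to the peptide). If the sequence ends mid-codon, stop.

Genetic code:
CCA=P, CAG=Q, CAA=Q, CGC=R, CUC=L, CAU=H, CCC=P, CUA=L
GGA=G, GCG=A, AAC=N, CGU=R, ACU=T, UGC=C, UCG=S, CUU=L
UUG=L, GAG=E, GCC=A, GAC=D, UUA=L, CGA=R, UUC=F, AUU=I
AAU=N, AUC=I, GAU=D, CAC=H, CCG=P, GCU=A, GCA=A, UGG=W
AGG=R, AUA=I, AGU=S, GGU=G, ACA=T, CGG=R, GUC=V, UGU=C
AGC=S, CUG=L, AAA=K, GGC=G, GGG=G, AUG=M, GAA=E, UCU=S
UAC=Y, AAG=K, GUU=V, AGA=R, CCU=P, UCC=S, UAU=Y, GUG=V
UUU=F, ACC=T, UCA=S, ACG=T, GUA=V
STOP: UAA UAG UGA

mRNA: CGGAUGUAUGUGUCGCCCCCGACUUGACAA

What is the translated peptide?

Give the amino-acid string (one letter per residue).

Answer: MYVSPPT

Derivation:
start AUG at pos 3
pos 3: AUG -> M; peptide=M
pos 6: UAU -> Y; peptide=MY
pos 9: GUG -> V; peptide=MYV
pos 12: UCG -> S; peptide=MYVS
pos 15: CCC -> P; peptide=MYVSP
pos 18: CCG -> P; peptide=MYVSPP
pos 21: ACU -> T; peptide=MYVSPPT
pos 24: UGA -> STOP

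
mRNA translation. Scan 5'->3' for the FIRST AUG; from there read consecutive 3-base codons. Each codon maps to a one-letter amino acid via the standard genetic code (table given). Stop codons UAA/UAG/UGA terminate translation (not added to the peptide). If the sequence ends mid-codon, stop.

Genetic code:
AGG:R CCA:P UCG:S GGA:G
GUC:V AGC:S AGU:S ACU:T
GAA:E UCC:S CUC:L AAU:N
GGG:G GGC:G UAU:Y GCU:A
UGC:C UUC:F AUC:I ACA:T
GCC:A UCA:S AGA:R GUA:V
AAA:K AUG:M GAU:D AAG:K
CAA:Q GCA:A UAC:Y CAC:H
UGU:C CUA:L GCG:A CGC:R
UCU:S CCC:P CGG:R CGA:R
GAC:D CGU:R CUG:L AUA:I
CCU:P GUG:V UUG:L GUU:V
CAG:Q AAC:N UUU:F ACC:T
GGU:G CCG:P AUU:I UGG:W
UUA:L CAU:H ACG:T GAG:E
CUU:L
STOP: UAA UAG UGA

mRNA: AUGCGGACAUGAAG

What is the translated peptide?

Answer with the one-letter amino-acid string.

start AUG at pos 0
pos 0: AUG -> M; peptide=M
pos 3: CGG -> R; peptide=MR
pos 6: ACA -> T; peptide=MRT
pos 9: UGA -> STOP

Answer: MRT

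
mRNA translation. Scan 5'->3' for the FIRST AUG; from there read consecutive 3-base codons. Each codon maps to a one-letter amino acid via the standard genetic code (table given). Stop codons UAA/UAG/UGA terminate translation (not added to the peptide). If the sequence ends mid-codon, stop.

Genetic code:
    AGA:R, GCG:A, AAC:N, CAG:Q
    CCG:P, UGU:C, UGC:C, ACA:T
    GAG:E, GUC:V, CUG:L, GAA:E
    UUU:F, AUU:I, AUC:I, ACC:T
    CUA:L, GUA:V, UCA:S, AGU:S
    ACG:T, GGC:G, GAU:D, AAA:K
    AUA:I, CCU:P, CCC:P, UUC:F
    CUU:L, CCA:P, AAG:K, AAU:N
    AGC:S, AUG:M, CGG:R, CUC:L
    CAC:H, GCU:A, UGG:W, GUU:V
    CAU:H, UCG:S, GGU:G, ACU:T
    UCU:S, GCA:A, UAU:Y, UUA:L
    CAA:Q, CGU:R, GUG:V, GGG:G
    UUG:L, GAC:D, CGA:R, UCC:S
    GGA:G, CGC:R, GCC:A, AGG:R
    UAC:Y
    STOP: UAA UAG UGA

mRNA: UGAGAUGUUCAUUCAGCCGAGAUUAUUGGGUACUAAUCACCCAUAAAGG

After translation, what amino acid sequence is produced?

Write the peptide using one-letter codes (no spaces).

Answer: MFIQPRLLGTNHP

Derivation:
start AUG at pos 4
pos 4: AUG -> M; peptide=M
pos 7: UUC -> F; peptide=MF
pos 10: AUU -> I; peptide=MFI
pos 13: CAG -> Q; peptide=MFIQ
pos 16: CCG -> P; peptide=MFIQP
pos 19: AGA -> R; peptide=MFIQPR
pos 22: UUA -> L; peptide=MFIQPRL
pos 25: UUG -> L; peptide=MFIQPRLL
pos 28: GGU -> G; peptide=MFIQPRLLG
pos 31: ACU -> T; peptide=MFIQPRLLGT
pos 34: AAU -> N; peptide=MFIQPRLLGTN
pos 37: CAC -> H; peptide=MFIQPRLLGTNH
pos 40: CCA -> P; peptide=MFIQPRLLGTNHP
pos 43: UAA -> STOP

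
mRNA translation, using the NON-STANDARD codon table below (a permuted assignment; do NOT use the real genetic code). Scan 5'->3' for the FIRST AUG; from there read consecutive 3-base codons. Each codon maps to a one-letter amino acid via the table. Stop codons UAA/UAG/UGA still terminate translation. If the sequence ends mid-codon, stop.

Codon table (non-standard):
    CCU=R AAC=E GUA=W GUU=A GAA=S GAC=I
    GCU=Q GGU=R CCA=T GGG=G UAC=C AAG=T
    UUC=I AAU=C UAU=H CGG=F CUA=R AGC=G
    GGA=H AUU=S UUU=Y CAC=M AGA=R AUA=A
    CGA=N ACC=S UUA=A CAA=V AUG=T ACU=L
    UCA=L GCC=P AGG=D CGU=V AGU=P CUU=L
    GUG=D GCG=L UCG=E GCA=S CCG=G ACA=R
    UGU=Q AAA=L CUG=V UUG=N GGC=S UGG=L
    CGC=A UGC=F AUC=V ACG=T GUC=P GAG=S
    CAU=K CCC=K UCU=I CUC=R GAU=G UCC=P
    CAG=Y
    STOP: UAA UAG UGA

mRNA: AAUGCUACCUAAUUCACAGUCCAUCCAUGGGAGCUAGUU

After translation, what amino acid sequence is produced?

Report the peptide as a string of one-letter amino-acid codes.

Answer: TRRCLYPVKGG

Derivation:
start AUG at pos 1
pos 1: AUG -> T; peptide=T
pos 4: CUA -> R; peptide=TR
pos 7: CCU -> R; peptide=TRR
pos 10: AAU -> C; peptide=TRRC
pos 13: UCA -> L; peptide=TRRCL
pos 16: CAG -> Y; peptide=TRRCLY
pos 19: UCC -> P; peptide=TRRCLYP
pos 22: AUC -> V; peptide=TRRCLYPV
pos 25: CAU -> K; peptide=TRRCLYPVK
pos 28: GGG -> G; peptide=TRRCLYPVKG
pos 31: AGC -> G; peptide=TRRCLYPVKGG
pos 34: UAG -> STOP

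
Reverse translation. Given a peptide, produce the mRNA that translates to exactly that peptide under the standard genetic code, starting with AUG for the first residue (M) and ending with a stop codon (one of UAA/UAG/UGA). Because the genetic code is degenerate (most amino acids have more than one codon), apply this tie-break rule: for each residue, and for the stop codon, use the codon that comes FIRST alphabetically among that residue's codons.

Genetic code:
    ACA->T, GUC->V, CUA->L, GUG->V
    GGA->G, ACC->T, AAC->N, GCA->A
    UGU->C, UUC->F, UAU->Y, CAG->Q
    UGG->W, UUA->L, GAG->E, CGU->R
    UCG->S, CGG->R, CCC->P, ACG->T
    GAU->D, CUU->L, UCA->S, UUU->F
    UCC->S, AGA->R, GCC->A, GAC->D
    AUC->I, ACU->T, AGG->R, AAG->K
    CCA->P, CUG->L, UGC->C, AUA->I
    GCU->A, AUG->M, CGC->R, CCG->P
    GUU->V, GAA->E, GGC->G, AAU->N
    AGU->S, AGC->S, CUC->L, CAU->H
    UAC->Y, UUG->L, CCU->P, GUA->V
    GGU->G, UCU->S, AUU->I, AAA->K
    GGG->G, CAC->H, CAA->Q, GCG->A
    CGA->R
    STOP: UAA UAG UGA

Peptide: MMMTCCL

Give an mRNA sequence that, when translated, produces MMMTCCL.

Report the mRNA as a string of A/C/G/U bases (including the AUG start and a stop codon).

Answer: mRNA: AUGAUGAUGACAUGCUGCCUAUAA

Derivation:
residue 1: M -> AUG (start codon)
residue 2: M -> AUG (only codon)
residue 3: M -> AUG (only codon)
residue 4: T codons sorted = ACA,ACC,ACG,ACU -> pick first = ACA
residue 5: C codons sorted = UGC,UGU -> pick first = UGC
residue 6: C codons sorted = UGC,UGU -> pick first = UGC
residue 7: L codons sorted = CUA,CUC,CUG,CUU,UUA,UUG -> pick first = CUA
terminator: stop codons sorted = UAA,UAG,UGA -> pick first = UAA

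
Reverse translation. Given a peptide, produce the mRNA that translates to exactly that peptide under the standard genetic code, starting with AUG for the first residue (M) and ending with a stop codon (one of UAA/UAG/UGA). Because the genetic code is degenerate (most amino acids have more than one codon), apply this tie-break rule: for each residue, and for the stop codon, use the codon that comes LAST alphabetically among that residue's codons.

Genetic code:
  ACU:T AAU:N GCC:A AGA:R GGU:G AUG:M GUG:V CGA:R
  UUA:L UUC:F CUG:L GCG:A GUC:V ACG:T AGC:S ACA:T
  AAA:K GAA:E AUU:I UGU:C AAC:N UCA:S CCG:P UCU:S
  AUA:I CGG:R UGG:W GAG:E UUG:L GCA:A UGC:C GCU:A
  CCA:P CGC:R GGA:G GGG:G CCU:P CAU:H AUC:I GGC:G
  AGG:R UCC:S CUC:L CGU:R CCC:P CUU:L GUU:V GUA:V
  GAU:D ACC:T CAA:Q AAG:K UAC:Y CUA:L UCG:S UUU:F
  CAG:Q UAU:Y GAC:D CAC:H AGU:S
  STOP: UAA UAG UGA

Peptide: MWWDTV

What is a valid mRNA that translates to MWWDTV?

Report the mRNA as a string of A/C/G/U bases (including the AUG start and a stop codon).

residue 1: M -> AUG (start codon)
residue 2: W -> UGG (only codon)
residue 3: W -> UGG (only codon)
residue 4: D codons sorted = GAC,GAU -> pick last = GAU
residue 5: T codons sorted = ACA,ACC,ACG,ACU -> pick last = ACU
residue 6: V codons sorted = GUA,GUC,GUG,GUU -> pick last = GUU
terminator: stop codons sorted = UAA,UAG,UGA -> pick last = UGA

Answer: mRNA: AUGUGGUGGGAUACUGUUUGA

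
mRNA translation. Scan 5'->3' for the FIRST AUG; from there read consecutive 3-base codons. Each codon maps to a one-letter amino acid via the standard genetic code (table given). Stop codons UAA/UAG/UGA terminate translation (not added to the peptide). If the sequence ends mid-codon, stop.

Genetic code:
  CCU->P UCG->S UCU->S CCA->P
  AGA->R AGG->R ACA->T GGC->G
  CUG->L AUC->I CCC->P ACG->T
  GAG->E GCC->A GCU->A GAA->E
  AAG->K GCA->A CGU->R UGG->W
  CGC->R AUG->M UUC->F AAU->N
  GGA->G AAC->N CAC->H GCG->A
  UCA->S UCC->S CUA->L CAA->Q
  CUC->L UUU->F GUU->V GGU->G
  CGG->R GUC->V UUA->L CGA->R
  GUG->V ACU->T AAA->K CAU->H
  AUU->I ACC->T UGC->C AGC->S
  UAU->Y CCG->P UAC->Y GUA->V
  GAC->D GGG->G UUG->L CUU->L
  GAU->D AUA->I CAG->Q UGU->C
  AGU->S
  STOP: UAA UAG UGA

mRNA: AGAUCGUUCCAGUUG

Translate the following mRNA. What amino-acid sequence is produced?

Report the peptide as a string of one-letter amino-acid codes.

Answer: (empty: no AUG start codon)

Derivation:
no AUG start codon found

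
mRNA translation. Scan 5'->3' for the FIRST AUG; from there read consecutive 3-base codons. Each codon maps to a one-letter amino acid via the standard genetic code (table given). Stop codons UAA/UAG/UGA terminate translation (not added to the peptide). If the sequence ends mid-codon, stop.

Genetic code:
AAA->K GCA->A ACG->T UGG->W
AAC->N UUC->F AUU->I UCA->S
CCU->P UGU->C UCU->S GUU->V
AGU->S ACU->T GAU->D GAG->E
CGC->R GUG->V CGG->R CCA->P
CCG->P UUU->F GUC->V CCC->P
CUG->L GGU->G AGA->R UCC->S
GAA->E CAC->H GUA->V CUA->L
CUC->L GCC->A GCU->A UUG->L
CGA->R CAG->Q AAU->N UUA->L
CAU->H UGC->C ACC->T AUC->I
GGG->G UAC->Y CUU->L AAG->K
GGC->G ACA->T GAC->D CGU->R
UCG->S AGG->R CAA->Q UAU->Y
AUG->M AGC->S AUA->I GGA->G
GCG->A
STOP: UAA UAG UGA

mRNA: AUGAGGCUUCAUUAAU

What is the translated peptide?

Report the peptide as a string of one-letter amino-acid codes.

Answer: MRLH

Derivation:
start AUG at pos 0
pos 0: AUG -> M; peptide=M
pos 3: AGG -> R; peptide=MR
pos 6: CUU -> L; peptide=MRL
pos 9: CAU -> H; peptide=MRLH
pos 12: UAA -> STOP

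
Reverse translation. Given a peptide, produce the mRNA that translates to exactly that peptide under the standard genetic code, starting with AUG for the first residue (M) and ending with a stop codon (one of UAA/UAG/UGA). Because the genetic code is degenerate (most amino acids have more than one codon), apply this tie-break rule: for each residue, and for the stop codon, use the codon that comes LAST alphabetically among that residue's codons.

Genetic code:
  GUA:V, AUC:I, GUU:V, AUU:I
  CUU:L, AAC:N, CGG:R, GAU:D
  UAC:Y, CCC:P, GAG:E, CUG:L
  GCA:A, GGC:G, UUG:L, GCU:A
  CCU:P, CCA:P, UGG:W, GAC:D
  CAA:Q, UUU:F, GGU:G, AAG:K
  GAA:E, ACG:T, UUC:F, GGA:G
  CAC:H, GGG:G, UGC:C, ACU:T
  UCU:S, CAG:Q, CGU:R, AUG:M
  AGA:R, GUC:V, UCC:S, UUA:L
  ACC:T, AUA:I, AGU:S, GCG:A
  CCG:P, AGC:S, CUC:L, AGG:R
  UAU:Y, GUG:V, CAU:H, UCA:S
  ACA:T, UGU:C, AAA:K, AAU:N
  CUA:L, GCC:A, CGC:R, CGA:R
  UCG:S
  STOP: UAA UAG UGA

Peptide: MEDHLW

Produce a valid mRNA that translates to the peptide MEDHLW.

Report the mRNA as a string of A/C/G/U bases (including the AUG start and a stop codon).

residue 1: M -> AUG (start codon)
residue 2: E codons sorted = GAA,GAG -> pick last = GAG
residue 3: D codons sorted = GAC,GAU -> pick last = GAU
residue 4: H codons sorted = CAC,CAU -> pick last = CAU
residue 5: L codons sorted = CUA,CUC,CUG,CUU,UUA,UUG -> pick last = UUG
residue 6: W -> UGG (only codon)
terminator: stop codons sorted = UAA,UAG,UGA -> pick last = UGA

Answer: mRNA: AUGGAGGAUCAUUUGUGGUGA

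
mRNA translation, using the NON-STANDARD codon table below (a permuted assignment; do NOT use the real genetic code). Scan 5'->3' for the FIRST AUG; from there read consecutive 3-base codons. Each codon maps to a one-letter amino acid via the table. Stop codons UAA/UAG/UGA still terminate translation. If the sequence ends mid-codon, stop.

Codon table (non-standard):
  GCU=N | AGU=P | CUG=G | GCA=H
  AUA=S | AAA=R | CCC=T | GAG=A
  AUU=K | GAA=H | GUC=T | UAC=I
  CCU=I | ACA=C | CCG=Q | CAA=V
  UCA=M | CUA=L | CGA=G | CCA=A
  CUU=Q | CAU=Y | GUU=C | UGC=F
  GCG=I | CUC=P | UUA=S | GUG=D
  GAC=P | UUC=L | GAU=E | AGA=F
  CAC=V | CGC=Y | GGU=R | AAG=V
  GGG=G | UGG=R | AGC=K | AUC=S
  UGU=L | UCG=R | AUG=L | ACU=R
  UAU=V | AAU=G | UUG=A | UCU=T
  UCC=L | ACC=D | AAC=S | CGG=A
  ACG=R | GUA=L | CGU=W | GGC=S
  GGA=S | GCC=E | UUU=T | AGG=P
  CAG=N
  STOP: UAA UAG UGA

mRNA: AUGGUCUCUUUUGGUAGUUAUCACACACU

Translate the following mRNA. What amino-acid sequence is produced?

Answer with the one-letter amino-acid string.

start AUG at pos 0
pos 0: AUG -> L; peptide=L
pos 3: GUC -> T; peptide=LT
pos 6: UCU -> T; peptide=LTT
pos 9: UUU -> T; peptide=LTTT
pos 12: GGU -> R; peptide=LTTTR
pos 15: AGU -> P; peptide=LTTTRP
pos 18: UAU -> V; peptide=LTTTRPV
pos 21: CAC -> V; peptide=LTTTRPVV
pos 24: ACA -> C; peptide=LTTTRPVVC
pos 27: only 2 nt remain (<3), stop (end of mRNA)

Answer: LTTTRPVVC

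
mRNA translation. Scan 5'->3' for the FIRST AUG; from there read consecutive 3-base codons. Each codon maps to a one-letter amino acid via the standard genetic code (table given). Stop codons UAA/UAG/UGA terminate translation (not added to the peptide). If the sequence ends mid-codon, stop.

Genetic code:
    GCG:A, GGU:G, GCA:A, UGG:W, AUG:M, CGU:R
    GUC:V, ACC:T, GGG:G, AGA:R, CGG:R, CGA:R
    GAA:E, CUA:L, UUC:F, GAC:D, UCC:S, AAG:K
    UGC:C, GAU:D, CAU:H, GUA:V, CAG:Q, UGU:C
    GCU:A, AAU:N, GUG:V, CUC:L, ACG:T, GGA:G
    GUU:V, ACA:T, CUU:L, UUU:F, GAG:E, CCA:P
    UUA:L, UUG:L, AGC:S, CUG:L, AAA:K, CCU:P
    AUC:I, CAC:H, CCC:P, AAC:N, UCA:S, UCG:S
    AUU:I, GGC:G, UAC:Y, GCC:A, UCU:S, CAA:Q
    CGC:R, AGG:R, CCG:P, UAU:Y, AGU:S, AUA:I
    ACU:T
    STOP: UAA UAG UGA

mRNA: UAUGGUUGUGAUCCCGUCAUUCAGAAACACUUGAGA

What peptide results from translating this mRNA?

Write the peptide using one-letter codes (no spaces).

Answer: MVVIPSFRNT

Derivation:
start AUG at pos 1
pos 1: AUG -> M; peptide=M
pos 4: GUU -> V; peptide=MV
pos 7: GUG -> V; peptide=MVV
pos 10: AUC -> I; peptide=MVVI
pos 13: CCG -> P; peptide=MVVIP
pos 16: UCA -> S; peptide=MVVIPS
pos 19: UUC -> F; peptide=MVVIPSF
pos 22: AGA -> R; peptide=MVVIPSFR
pos 25: AAC -> N; peptide=MVVIPSFRN
pos 28: ACU -> T; peptide=MVVIPSFRNT
pos 31: UGA -> STOP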